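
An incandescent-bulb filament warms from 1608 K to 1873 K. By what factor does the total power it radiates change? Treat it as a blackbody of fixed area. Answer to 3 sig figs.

P ∝ T⁴, so P₂/P₁ = (T₂/T₁)⁴ = (1873/1608)⁴ = (1.16480)⁴ = 1.84.

P₂/P₁ ≈ 1.84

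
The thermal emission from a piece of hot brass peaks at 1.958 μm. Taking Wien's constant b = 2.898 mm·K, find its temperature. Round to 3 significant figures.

T ≈ 1.48×10³ K

Wien's law gives T = b/λ_max = (2.898×10⁻³ m·K)/(1.958×10⁻⁶ m) = 1.48×10³ K.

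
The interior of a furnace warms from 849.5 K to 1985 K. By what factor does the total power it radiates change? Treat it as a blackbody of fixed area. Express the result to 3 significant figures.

P₂/P₁ ≈ 29.8

P ∝ T⁴, so P₂/P₁ = (T₂/T₁)⁴ = (1985/849.5)⁴ = (2.33667)⁴ = 29.8.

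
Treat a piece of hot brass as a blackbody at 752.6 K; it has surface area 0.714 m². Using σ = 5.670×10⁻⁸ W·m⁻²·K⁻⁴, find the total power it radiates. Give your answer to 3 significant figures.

Area A = 0.714 m².
P = σAT⁴ = 5.670×10⁻⁸ × 0.714 × (752.6)⁴ = 1.30×10⁴ W.

P ≈ 1.30×10⁴ W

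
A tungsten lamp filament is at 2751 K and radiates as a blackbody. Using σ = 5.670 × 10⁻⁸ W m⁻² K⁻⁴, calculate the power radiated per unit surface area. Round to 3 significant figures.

Stefan–Boltzmann: I = σT⁴ = 5.670×10⁻⁸ × (2751)⁴ = 3.25×10⁶ W/m².

I ≈ 3.25×10⁶ W/m²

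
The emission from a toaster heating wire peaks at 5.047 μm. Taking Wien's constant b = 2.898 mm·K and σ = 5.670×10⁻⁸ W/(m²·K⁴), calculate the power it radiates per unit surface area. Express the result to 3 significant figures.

I ≈ 6.16×10³ W/m²

Wien's law: T = b/λ_max = 2.898×10⁻³/5.047×10⁻⁶ = 574.202 K.
Then I = σT⁴ = 5.670×10⁻⁸×(574.202)⁴ = 6.16×10³ W/m².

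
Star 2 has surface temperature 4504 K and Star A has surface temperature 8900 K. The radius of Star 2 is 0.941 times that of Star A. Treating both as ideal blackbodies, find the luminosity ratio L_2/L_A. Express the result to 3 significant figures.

L ∝ R²T⁴, so L_2/L_A = (R_2/R_A)²(T_2/T_A)⁴ = (0.941)² × (4504/8900)⁴ = 0.885481 × 0.0655894 = 0.0581.

L_2/L_A ≈ 0.0581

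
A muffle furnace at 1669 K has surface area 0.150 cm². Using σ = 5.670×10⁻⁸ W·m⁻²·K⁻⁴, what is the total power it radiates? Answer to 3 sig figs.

P ≈ 6.60 W

Area A = 0.150 cm² = 1.50×10⁻⁵ m².
P = σAT⁴ = 5.670×10⁻⁸ × 1.50×10⁻⁵ × (1669)⁴ = 6.60 W.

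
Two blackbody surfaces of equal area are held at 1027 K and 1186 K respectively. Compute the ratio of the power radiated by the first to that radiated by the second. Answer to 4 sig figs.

With equal areas, P₁/P₂ = (T₁/T₂)⁴ = (1027/1186)⁴ = 0.5623.

P₁/P₂ ≈ 0.5623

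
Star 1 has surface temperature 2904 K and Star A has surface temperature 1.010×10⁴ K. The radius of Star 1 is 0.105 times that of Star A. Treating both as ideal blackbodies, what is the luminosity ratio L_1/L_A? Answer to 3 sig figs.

L ∝ R²T⁴, so L_1/L_A = (R_1/R_A)²(T_1/T_A)⁴ = (0.105)² × (2904/1.010×10⁴)⁴ = 0.011025 × 6.83441×10⁻³ = 7.53×10⁻⁵.

L_1/L_A ≈ 7.53×10⁻⁵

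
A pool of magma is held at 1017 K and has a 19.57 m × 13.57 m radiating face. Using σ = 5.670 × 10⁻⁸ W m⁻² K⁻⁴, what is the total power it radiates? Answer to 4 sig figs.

Area A = 19.57 × 13.57 = 265.565 m².
P = σAT⁴ = 5.670×10⁻⁸ × 265.565 × (1017)⁴ = 1.611×10⁷ W.

P ≈ 1.611×10⁷ W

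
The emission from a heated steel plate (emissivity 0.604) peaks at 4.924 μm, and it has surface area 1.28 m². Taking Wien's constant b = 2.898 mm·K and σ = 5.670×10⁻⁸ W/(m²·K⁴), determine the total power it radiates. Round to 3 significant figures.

Wien's law: T = b/λ_max = 2.898×10⁻³/4.924×10⁻⁶ = 588.546 K.
Area A = 1.28 m².
Then P = εσAT⁴ = 0.604×5.670×10⁻⁸×1.28×(588.546)⁴ = 5.26×10³ W.

P ≈ 5.26×10³ W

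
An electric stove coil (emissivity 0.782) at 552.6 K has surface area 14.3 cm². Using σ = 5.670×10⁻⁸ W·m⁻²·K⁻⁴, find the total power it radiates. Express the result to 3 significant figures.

Area A = 14.3 cm² = 1.43×10⁻³ m².
P = εσAT⁴ = 0.782 × 5.670×10⁻⁸ × 1.43×10⁻³ × (552.6)⁴ = 5.91 W.

P ≈ 5.91 W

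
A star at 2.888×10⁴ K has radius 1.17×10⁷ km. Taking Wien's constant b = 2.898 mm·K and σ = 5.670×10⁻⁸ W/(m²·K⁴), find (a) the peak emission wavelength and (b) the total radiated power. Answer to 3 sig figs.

(a) λ_max = b/T = 2.898×10⁻³/2.888×10⁴ = 1.003×10⁻⁷ m = 100 nm.
Surface area A = 4πR² = 4π(1.17×10¹⁰ m)² = 1.72021×10²¹ m².
(b) P = σAT⁴ = 5.670×10⁻⁸×1.72021×10²¹×(2.888×10⁴)⁴ = 6.79×10³¹ W.

λ_max ≈ 100 nm; P ≈ 6.79×10³¹ W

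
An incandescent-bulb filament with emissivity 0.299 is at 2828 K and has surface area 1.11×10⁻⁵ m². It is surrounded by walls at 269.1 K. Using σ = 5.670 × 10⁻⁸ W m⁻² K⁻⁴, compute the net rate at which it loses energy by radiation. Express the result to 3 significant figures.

Net loss ≈ 12.0 W

Area A = 1.11×10⁻⁵ m².
Net radiated power P_net = εσA(T⁴ − T₀⁴) = 0.299×5.670×10⁻⁸×1.11×10⁻⁵×(2828⁴ − 269.1⁴).
T⁴ − T₀⁴ = 6.39613×10¹³ − 5.24390×10⁹ = 6.39561×10¹³ K⁴, so P_net = 12.0 W.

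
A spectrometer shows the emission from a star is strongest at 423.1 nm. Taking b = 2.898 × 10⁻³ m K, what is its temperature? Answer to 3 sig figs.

Wien's law gives T = b/λ_max = (2.898×10⁻³ m·K)/(4.231×10⁻⁷ m) = 6.85×10³ K.

T ≈ 6.85×10³ K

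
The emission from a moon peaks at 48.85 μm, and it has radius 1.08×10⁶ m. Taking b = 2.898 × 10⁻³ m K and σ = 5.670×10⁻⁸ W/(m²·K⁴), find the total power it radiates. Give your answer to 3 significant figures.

P ≈ 1.03×10¹³ W

Wien's law: T = b/λ_max = 2.898×10⁻³/4.885×10⁻⁵ = 59.3245 K.
Surface area A = 4πR² = 4π(1.08×10⁶ m)² = 1.46574×10¹³ m².
Then P = σAT⁴ = 5.670×10⁻⁸×1.46574×10¹³×(59.3245)⁴ = 1.03×10¹³ W.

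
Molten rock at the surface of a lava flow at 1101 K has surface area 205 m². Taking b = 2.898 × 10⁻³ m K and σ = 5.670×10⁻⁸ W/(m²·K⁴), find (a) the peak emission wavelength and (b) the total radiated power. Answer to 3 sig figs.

(a) λ_max = b/T = 2.898×10⁻³/1101 = 2.632×10⁻⁶ m = 2.63 μm.
Area A = 205 m².
(b) P = σAT⁴ = 5.670×10⁻⁸×205×(1101)⁴ = 1.71×10⁷ W.

λ_max ≈ 2.63 μm; P ≈ 1.71×10⁷ W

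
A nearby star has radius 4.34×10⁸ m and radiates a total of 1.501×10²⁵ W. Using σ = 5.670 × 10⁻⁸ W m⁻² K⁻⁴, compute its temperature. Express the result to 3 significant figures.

T ≈ 3.25×10³ K

Surface area A = 4πR² = 4π(4.34×10⁸ m)² = 2.36695×10¹⁸ m².
P = σAT⁴ ⇒ T = (P/(σA))^(1/4) = (1.501×10²⁵/(5.670×10⁻⁸×2.36695×10¹⁸))^(1/4) = 3.25×10³ K.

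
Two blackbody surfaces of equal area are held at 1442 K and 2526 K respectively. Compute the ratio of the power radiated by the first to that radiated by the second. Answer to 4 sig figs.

With equal areas, P₁/P₂ = (T₁/T₂)⁴ = (1442/2526)⁴ = 0.1062.

P₁/P₂ ≈ 0.1062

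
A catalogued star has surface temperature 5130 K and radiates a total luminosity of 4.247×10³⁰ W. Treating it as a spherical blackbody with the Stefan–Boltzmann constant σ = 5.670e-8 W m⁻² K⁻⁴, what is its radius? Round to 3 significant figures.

L = 4πR²σT⁴ ⇒ R = √(L/(4πσT⁴)).
σT⁴ = 3.92692×10⁷ W/m², so R = √(4.247×10³⁰/(4π×3.92692×10⁷)) = 9.28×10¹⁰ m.

R ≈ 9.28×10¹⁰ m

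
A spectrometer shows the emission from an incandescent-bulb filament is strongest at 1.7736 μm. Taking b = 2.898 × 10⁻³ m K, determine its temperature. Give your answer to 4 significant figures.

T ≈ 1634 K

Wien's law gives T = b/λ_max = (2.898×10⁻³ m·K)/(1.7736×10⁻⁶ m) = 1634 K.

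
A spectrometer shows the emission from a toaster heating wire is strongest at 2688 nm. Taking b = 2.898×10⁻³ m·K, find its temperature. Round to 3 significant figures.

T ≈ 1.08×10³ K

Wien's law gives T = b/λ_max = (2.898×10⁻³ m·K)/(2.688×10⁻⁶ m) = 1.08×10³ K.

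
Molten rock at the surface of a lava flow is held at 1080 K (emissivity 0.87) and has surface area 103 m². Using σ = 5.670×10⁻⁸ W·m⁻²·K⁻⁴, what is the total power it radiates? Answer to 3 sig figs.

Area A = 103 m².
P = εσAT⁴ = 0.87 × 5.670×10⁻⁸ × 103 × (1080)⁴ = 6.91×10⁶ W.

P ≈ 6.91×10⁶ W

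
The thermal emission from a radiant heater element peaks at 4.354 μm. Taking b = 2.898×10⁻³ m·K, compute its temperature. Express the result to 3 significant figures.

T ≈ 666 K

Wien's law gives T = b/λ_max = (2.898×10⁻³ m·K)/(4.354×10⁻⁶ m) = 666 K.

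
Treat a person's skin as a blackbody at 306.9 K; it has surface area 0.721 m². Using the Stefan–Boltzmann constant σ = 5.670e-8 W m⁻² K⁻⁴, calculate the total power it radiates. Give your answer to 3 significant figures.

Area A = 0.721 m².
P = σAT⁴ = 5.670×10⁻⁸ × 0.721 × (306.9)⁴ = 363 W.

P ≈ 363 W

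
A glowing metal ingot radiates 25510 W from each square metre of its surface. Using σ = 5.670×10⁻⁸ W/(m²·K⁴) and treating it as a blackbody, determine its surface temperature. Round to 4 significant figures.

I = σT⁴, so T = (I/σ)^(1/4) = (25510/(5.670×10⁻⁸))^(1/4) = 819.0 K.

T ≈ 819.0 K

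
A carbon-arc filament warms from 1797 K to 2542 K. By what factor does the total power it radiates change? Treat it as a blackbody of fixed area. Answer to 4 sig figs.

P₂/P₁ ≈ 4.004

P ∝ T⁴, so P₂/P₁ = (T₂/T₁)⁴ = (2542/1797)⁴ = (1.41458)⁴ = 4.004.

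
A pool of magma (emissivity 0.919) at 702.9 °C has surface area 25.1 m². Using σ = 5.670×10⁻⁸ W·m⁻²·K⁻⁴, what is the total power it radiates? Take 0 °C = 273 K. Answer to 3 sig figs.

P ≈ 1.19×10⁶ W

T = 702.9 °C + 273 = 975.9 K.
Area A = 25.1 m².
P = εσAT⁴ = 0.919 × 5.670×10⁻⁸ × 25.1 × (975.9)⁴ = 1.19×10⁶ W.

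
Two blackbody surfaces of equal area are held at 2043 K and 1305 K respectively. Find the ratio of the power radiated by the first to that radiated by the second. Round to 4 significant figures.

With equal areas, P₁/P₂ = (T₁/T₂)⁴ = (2043/1305)⁴ = 6.007.

P₁/P₂ ≈ 6.007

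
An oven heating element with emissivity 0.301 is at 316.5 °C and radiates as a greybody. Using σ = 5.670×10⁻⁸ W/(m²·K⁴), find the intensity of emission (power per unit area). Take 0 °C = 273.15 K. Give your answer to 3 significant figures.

T = 316.5 °C + 273.15 = 589.65 K.
Stefan–Boltzmann: I = εσT⁴ = 0.301 × 5.670×10⁻⁸ × (589.65)⁴ = 2.06×10³ W/m².

I ≈ 2.06×10³ W/m²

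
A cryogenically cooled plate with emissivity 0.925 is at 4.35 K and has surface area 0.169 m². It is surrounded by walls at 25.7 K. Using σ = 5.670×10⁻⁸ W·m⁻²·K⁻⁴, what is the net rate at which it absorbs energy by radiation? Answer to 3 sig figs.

Net gain ≈ 3.86×10⁻³ W

Area A = 0.169 m².
Net radiated power P_net = εσA(T⁴ − T₀⁴) = 0.925×5.670×10⁻⁸×0.169×(4.35⁴ − 25.7⁴).
T⁴ − T₀⁴ = 358.061 − 4.36247×10⁵ = -4.35889×10⁵ K⁴, so P_net = -3.86×10⁻³ W — negative, meaning a net gain of 3.86×10⁻³ W.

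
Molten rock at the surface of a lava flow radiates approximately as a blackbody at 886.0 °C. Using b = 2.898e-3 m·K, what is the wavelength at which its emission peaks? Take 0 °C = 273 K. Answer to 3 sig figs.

T = 886.0 °C + 273 = 1159.0 K.
Wien's displacement law: λ_max = b/T = (2.898×10⁻³ m·K)/(1159.0 K) = 2.500×10⁻⁶ m.
That is 2.50×10³ nm, in the infrared range.

λ_max ≈ 2.50×10³ nm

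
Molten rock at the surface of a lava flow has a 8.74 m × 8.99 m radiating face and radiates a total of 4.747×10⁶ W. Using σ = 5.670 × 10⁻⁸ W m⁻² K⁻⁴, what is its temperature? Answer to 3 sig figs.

T ≈ 1.02×10³ K

Area A = 8.74 × 8.99 = 78.5726 m².
P = σAT⁴ ⇒ T = (P/(σA))^(1/4) = (4.747×10⁶/(5.670×10⁻⁸×78.5726))^(1/4) = 1.02×10³ K.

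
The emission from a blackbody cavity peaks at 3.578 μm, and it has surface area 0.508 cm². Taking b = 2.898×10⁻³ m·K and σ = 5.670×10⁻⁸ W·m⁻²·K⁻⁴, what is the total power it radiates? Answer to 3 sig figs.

P ≈ 1.24 W

Wien's law: T = b/λ_max = 2.898×10⁻³/3.578×10⁻⁶ = 809.950 K.
Area A = 0.508 cm² = 5.08×10⁻⁵ m².
Then P = σAT⁴ = 5.670×10⁻⁸×5.08×10⁻⁵×(809.950)⁴ = 1.24 W.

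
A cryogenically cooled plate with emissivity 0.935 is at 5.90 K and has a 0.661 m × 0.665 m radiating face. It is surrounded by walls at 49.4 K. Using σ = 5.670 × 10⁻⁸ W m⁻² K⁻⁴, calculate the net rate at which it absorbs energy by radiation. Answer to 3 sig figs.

Area A = 0.661 × 0.665 = 0.439565 m².
Net radiated power P_net = εσA(T⁴ − T₀⁴) = 0.935×5.670×10⁻⁸×0.439565×(5.90⁴ − 49.4⁴).
T⁴ − T₀⁴ = 1211.74 − 5.95536×10⁶ = -5.95415×10⁶ K⁴, so P_net = -0.139 W — negative, meaning a net gain of 0.139 W.

Net gain ≈ 0.139 W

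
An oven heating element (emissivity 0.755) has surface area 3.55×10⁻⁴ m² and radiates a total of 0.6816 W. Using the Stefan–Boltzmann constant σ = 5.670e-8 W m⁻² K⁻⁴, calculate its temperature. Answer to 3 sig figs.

Area A = 3.55×10⁻⁴ m².
P = εσAT⁴ ⇒ T = (P/(εσA))^(1/4) = (0.6816/(0.755×5.670×10⁻⁸×3.55×10⁻⁴))^(1/4) = 460 K.

T ≈ 460 K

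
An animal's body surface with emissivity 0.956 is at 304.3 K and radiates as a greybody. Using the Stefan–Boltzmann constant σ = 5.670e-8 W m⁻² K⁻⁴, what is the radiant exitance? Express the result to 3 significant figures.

I ≈ 465 W/m²

Stefan–Boltzmann: I = εσT⁴ = 0.956 × 5.670×10⁻⁸ × (304.3)⁴ = 465 W/m².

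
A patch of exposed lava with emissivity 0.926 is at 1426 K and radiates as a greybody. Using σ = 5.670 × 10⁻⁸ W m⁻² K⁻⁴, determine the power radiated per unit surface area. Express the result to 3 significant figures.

I ≈ 2.17×10⁵ W/m²

Stefan–Boltzmann: I = εσT⁴ = 0.926 × 5.670×10⁻⁸ × (1426)⁴ = 2.17×10⁵ W/m².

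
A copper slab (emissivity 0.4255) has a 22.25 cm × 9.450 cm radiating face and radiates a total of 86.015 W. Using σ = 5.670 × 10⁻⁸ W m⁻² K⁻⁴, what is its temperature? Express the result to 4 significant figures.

Area A = 0.2225 × 0.09450 = 0.0210262 m².
P = εσAT⁴ ⇒ T = (P/(εσA))^(1/4) = (86.015/(0.4255×5.670×10⁻⁸×0.0210262))^(1/4) = 641.7 K.

T ≈ 641.7 K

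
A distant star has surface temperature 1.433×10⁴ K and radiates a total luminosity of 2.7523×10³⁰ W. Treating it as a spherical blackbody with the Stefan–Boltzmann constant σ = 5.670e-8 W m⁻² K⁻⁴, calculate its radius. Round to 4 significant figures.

L = 4πR²σT⁴ ⇒ R = √(L/(4πσT⁴)).
σT⁴ = 2.39094×10⁹ W/m², so R = √(2.7523×10³⁰/(4π×2.39094×10⁹)) = 9.571×10⁹ m.

R ≈ 9.571×10⁹ m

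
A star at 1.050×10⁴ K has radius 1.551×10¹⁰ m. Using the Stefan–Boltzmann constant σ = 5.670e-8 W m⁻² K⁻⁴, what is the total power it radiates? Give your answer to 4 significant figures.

P ≈ 2.083×10³⁰ W

Surface area A = 4πR² = 4π(1.551×10¹⁰ m)² = 3.02297×10²¹ m².
P = σAT⁴ = 5.670×10⁻⁸ × 3.02297×10²¹ × (1.050×10⁴)⁴ = 2.083×10³⁰ W.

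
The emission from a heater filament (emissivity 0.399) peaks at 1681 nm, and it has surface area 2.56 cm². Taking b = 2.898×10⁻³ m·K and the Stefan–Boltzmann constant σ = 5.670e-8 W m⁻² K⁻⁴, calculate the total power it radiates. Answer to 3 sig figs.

P ≈ 51.2 W

Wien's law: T = b/λ_max = 2.898×10⁻³/1.681×10⁻⁶ = 1723.97 K.
Area A = 2.56 cm² = 2.56×10⁻⁴ m².
Then P = εσAT⁴ = 0.399×5.670×10⁻⁸×2.56×10⁻⁴×(1723.97)⁴ = 51.2 W.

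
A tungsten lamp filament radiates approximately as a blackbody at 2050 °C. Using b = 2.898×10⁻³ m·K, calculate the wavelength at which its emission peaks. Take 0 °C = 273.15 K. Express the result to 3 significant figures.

T = 2050 °C + 273.15 = 2323.15 K.
Wien's displacement law: λ_max = b/T = (2.898×10⁻³ m·K)/(2323.15 K) = 1.247×10⁻⁶ m.
That is 1.25×10³ nm, in the infrared range.

λ_max ≈ 1.25×10³ nm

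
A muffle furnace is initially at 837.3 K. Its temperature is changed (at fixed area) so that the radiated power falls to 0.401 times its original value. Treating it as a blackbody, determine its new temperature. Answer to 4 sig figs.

P ∝ T⁴, so T₂/T₁ = (P₂/P₁)^(1/4) = (0.401)^(1/4) = 0.795767.
T₂ = 837.3 × 0.795767 = 666.3 K.

T₂ ≈ 666.3 K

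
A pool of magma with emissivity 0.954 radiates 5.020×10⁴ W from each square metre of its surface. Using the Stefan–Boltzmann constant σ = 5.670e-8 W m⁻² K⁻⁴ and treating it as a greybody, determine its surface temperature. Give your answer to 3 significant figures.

I = εσT⁴, so T = (I/εσ)^(1/4) = (5.020×10⁴/(0.954×5.670×10⁻⁸))^(1/4) = 982 K.

T ≈ 982 K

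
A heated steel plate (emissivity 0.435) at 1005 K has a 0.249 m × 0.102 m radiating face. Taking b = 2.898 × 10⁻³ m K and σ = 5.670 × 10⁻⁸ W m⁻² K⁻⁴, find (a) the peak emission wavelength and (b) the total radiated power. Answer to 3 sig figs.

λ_max ≈ 2.88 μm; P ≈ 639 W

(a) λ_max = b/T = 2.898×10⁻³/1005 = 2.884×10⁻⁶ m = 2.88 μm.
Area A = 0.249 × 0.102 = 0.025398 m².
(b) P = εσAT⁴ = 0.435×5.670×10⁻⁸×0.025398×(1005)⁴ = 639 W.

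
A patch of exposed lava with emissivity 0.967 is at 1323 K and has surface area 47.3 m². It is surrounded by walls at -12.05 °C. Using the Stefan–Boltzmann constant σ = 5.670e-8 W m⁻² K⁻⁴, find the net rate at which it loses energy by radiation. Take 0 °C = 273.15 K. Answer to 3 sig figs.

Net loss ≈ 7.93×10⁶ W

Surroundings: T = -12.05 °C + 273.15 = 261.10 K.
Area A = 47.3 m².
Net radiated power P_net = εσA(T⁴ − T₀⁴) = 0.967×5.670×10⁻⁸×47.3×(1323⁴ − 261.10⁴).
T⁴ − T₀⁴ = 3.06365×10¹² − 4.64759×10⁹ = 3.05900×10¹² K⁴, so P_net = 7.93×10⁶ W.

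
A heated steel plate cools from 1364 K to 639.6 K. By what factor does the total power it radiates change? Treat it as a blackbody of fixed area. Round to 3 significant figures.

P ∝ T⁴, so P₂/P₁ = (T₂/T₁)⁴ = (639.6/1364)⁴ = (0.468915)⁴ = 0.0483.

P₂/P₁ ≈ 0.0483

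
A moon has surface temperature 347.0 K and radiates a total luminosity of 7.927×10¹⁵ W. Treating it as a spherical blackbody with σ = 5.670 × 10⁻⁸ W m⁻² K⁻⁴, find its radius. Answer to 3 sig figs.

R ≈ 8.76×10⁵ m

L = 4πR²σT⁴ ⇒ R = √(L/(4πσT⁴)).
σT⁴ = 822.055 W/m², so R = √(7.927×10¹⁵/(4π×822.055)) = 8.76×10⁵ m.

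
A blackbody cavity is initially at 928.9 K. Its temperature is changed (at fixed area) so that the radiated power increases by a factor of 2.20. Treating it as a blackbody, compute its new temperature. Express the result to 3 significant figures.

T₂ ≈ 1.13×10³ K

P ∝ T⁴, so T₂/T₁ = (P₂/P₁)^(1/4) = (2.20)^(1/4) = 1.21788.
T₂ = 928.9 × 1.21788 = 1.13×10³ K.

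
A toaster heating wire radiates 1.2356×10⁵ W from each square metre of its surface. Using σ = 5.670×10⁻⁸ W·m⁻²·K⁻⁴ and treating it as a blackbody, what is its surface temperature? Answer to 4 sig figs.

I = σT⁴, so T = (I/σ)^(1/4) = (1.2356×10⁵/(5.670×10⁻⁸))^(1/4) = 1215 K.

T ≈ 1215 K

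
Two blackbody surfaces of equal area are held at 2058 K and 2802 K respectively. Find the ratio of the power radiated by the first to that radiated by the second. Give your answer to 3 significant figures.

With equal areas, P₁/P₂ = (T₁/T₂)⁴ = (2058/2802)⁴ = 0.291.

P₁/P₂ ≈ 0.291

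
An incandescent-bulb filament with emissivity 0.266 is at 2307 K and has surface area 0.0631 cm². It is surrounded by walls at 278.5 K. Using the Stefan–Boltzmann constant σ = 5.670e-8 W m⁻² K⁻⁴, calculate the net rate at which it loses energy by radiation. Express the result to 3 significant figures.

Area A = 0.0631 cm² = 6.31×10⁻⁶ m².
Net radiated power P_net = εσA(T⁴ − T₀⁴) = 0.266×5.670×10⁻⁸×6.31×10⁻⁶×(2307⁴ − 278.5⁴).
T⁴ − T₀⁴ = 2.83263×10¹³ − 6.01590×10⁹ = 2.83203×10¹³ K⁴, so P_net = 2.70 W.

Net loss ≈ 2.70 W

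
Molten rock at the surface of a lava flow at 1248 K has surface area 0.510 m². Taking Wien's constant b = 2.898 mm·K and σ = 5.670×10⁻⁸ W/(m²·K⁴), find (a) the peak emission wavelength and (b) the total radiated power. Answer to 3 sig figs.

λ_max ≈ 2.32×10³ nm; P ≈ 7.01×10⁴ W

(a) λ_max = b/T = 2.898×10⁻³/1248 = 2.322×10⁻⁶ m = 2.32×10³ nm.
Area A = 0.510 m².
(b) P = σAT⁴ = 5.670×10⁻⁸×0.510×(1248)⁴ = 7.01×10⁴ W.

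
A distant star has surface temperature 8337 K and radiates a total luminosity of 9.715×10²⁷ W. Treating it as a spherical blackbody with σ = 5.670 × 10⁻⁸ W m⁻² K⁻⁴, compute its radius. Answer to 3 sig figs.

R ≈ 1.68×10⁹ m

L = 4πR²σT⁴ ⇒ R = √(L/(4πσT⁴)).
σT⁴ = 2.73919×10⁸ W/m², so R = √(9.715×10²⁷/(4π×2.73919×10⁸)) = 1.68×10⁹ m.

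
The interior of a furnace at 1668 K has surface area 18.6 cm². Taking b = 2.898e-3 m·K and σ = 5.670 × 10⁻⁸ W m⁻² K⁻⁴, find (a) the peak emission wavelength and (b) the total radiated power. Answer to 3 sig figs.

(a) λ_max = b/T = 2.898×10⁻³/1668 = 1.737×10⁻⁶ m = 1.74×10³ nm.
Area A = 18.6 cm² = 1.86×10⁻³ m².
(b) P = σAT⁴ = 5.670×10⁻⁸×1.86×10⁻³×(1668)⁴ = 816 W.

λ_max ≈ 1.74×10³ nm; P ≈ 816 W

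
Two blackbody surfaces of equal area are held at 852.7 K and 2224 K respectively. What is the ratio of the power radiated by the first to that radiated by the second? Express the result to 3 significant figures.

P₁/P₂ ≈ 0.0216

With equal areas, P₁/P₂ = (T₁/T₂)⁴ = (852.7/2224)⁴ = 0.0216.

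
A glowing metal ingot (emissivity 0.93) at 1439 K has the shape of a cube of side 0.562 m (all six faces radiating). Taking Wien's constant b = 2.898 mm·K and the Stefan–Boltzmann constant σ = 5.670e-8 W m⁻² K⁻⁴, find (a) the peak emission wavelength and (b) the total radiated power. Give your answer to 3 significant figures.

(a) λ_max = b/T = 2.898×10⁻³/1439 = 2.014×10⁻⁶ m = 2.01 μm.
Area A = 6s² = 6×(0.562 m)² = 1.89506 m².
(b) P = εσAT⁴ = 0.93×5.670×10⁻⁸×1.89506×(1439)⁴ = 4.28×10⁵ W.

λ_max ≈ 2.01 μm; P ≈ 4.28×10⁵ W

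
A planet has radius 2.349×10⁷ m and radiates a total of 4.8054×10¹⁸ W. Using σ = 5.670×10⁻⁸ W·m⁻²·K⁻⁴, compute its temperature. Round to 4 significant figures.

Surface area A = 4πR² = 4π(2.349×10⁷ m)² = 6.93387×10¹⁵ m².
P = σAT⁴ ⇒ T = (P/(σA))^(1/4) = (4.8054×10¹⁸/(5.670×10⁻⁸×6.93387×10¹⁵))^(1/4) = 332.5 K.

T ≈ 332.5 K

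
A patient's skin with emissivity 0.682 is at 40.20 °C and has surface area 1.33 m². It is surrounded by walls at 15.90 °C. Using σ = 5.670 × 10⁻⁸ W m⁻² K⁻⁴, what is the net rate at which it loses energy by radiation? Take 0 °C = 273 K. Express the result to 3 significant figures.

Net loss ≈ 137 W

T = 40.20 °C + 273 = 313.20 K.
Surroundings: T = 15.90 °C + 273 = 288.90 K.
Area A = 1.33 m².
Net radiated power P_net = εσA(T⁴ − T₀⁴) = 0.682×5.670×10⁻⁸×1.33×(313.20⁴ − 288.90⁴).
T⁴ − T₀⁴ = 9.62248×10⁹ − 6.96611×10⁹ = 2.65637×10⁹ K⁴, so P_net = 137 W.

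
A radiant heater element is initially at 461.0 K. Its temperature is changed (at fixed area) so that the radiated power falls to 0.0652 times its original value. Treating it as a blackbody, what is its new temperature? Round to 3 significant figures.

P ∝ T⁴, so T₂/T₁ = (P₂/P₁)^(1/4) = (0.0652)^(1/4) = 0.505315.
T₂ = 461.0 × 0.505315 = 233 K.

T₂ ≈ 233 K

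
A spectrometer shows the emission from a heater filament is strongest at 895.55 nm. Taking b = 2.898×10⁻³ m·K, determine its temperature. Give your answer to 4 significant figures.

Wien's law gives T = b/λ_max = (2.898×10⁻³ m·K)/(8.9555×10⁻⁷ m) = 3236 K.

T ≈ 3236 K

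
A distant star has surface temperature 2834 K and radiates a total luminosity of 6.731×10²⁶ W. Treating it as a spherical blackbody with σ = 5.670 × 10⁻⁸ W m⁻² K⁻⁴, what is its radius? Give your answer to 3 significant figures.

R ≈ 3.83×10⁹ m

L = 4πR²σT⁴ ⇒ R = √(L/(4πσT⁴)).
σT⁴ = 3.65748×10⁶ W/m², so R = √(6.731×10²⁶/(4π×3.65748×10⁶)) = 3.83×10⁹ m.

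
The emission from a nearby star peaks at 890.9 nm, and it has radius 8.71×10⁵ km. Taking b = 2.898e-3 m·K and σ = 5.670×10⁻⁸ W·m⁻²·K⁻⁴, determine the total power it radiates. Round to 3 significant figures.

Wien's law: T = b/λ_max = 2.898×10⁻³/8.909×10⁻⁷ = 3252.89 K.
Surface area A = 4πR² = 4π(8.71×10⁸ m)² = 9.53336×10¹⁸ m².
Then P = σAT⁴ = 5.670×10⁻⁸×9.53336×10¹⁸×(3252.89)⁴ = 6.05×10²⁵ W.

P ≈ 6.05×10²⁵ W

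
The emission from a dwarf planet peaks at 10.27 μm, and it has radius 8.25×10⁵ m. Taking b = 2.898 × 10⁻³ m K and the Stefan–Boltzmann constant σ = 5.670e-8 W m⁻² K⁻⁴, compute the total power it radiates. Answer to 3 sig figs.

P ≈ 3.07×10¹⁵ W

Wien's law: T = b/λ_max = 2.898×10⁻³/1.027×10⁻⁵ = 282.181 K.
Surface area A = 4πR² = 4π(8.25×10⁵ m)² = 8.55299×10¹² m².
Then P = σAT⁴ = 5.670×10⁻⁸×8.55299×10¹²×(282.181)⁴ = 3.07×10¹⁵ W.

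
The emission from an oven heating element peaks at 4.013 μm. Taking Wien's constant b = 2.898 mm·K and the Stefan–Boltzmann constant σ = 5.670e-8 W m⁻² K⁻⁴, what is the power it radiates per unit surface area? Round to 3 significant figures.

Wien's law: T = b/λ_max = 2.898×10⁻³/4.013×10⁻⁶ = 722.153 K.
Then I = σT⁴ = 5.670×10⁻⁸×(722.153)⁴ = 1.54×10⁴ W/m².

I ≈ 1.54×10⁴ W/m²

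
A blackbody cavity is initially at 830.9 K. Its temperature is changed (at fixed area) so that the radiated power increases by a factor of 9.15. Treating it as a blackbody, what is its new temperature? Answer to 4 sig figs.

P ∝ T⁴, so T₂/T₁ = (P₂/P₁)^(1/4) = (9.15)^(1/4) = 1.73922.
T₂ = 830.9 × 1.73922 = 1445 K.

T₂ ≈ 1445 K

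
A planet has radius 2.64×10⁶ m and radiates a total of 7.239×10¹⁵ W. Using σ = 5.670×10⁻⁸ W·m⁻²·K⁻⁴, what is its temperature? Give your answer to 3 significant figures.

T ≈ 195 K

Surface area A = 4πR² = 4π(2.64×10⁶ m)² = 8.75826×10¹³ m².
P = σAT⁴ ⇒ T = (P/(σA))^(1/4) = (7.239×10¹⁵/(5.670×10⁻⁸×8.75826×10¹³))^(1/4) = 195 K.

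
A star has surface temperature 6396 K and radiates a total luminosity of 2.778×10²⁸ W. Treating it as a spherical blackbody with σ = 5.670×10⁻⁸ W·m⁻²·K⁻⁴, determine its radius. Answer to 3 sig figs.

L = 4πR²σT⁴ ⇒ R = √(L/(4πσT⁴)).
σT⁴ = 9.48892×10⁷ W/m², so R = √(2.778×10²⁸/(4π×9.48892×10⁷)) = 4.83×10⁹ m.

R ≈ 4.83×10⁹ m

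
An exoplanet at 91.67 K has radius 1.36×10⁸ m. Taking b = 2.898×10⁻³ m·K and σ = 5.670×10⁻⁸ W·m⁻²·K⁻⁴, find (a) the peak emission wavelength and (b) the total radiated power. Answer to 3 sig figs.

(a) λ_max = b/T = 2.898×10⁻³/91.67 = 3.161×10⁻⁵ m = 31.6 μm.
Surface area A = 4πR² = 4π(1.36×10⁸ m)² = 2.32428×10¹⁷ m².
(b) P = σAT⁴ = 5.670×10⁻⁸×2.32428×10¹⁷×(91.67)⁴ = 9.31×10¹⁷ W.

λ_max ≈ 31.6 μm; P ≈ 9.31×10¹⁷ W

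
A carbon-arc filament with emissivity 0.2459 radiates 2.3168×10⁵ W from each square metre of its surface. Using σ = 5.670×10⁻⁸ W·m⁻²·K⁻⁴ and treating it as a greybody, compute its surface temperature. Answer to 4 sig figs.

T ≈ 2019 K

I = εσT⁴, so T = (I/εσ)^(1/4) = (2.3168×10⁵/(0.2459×5.670×10⁻⁸))^(1/4) = 2019 K.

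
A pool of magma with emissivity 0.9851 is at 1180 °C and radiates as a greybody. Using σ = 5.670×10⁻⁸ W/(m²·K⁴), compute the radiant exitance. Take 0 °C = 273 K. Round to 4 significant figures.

T = 1180 °C + 273 = 1453 K.
Stefan–Boltzmann: I = εσT⁴ = 0.9851 × 5.670×10⁻⁸ × (1453)⁴ = 2.490×10⁵ W/m².

I ≈ 2.490×10⁵ W/m²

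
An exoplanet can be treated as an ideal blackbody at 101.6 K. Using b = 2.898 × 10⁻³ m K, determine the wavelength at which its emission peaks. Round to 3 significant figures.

Wien's displacement law: λ_max = b/T = (2.898×10⁻³ m·K)/(101.6 K) = 2.852×10⁻⁵ m.
That is 28.5 μm, in the infrared range.

λ_max ≈ 28.5 μm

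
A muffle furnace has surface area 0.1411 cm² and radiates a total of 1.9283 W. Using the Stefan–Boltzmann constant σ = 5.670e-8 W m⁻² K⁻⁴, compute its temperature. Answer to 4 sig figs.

Area A = 0.1411 cm² = 1.411×10⁻⁵ m².
P = σAT⁴ ⇒ T = (P/(σA))^(1/4) = (1.9283/(5.670×10⁻⁸×1.411×10⁻⁵))^(1/4) = 1246 K.

T ≈ 1246 K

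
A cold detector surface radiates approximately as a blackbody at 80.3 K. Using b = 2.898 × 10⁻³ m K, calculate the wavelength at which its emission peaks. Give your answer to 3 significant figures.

λ_max ≈ 36.1 μm

Wien's displacement law: λ_max = b/T = (2.898×10⁻³ m·K)/(80.3 K) = 3.609×10⁻⁵ m.
That is 36.1 μm, in the infrared range.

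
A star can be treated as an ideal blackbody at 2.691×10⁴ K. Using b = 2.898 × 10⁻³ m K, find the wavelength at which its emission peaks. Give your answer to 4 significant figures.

Wien's displacement law: λ_max = b/T = (2.898×10⁻³ m·K)/(2.691×10⁴ K) = 1.0769×10⁻⁷ m.
That is 107.7 nm, in the ultraviolet range.

λ_max ≈ 107.7 nm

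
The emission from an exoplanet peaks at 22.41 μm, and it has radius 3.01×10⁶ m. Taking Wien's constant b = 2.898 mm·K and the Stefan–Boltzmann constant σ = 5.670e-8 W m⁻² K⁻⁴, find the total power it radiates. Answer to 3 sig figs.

P ≈ 1.81×10¹⁵ W

Wien's law: T = b/λ_max = 2.898×10⁻³/2.241×10⁻⁵ = 129.317 K.
Surface area A = 4πR² = 4π(3.01×10⁶ m)² = 1.13853×10¹⁴ m².
Then P = σAT⁴ = 5.670×10⁻⁸×1.13853×10¹⁴×(129.317)⁴ = 1.81×10¹⁵ W.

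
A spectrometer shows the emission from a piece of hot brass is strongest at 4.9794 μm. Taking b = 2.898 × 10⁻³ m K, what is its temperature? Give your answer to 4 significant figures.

T ≈ 582.0 K

Wien's law gives T = b/λ_max = (2.898×10⁻³ m·K)/(4.9794×10⁻⁶ m) = 582.0 K.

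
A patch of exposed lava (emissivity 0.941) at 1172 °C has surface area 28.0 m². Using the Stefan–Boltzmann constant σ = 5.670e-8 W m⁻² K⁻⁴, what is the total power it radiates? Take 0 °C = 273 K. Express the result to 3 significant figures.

P ≈ 6.51×10⁶ W

T = 1172 °C + 273 = 1445 K.
Area A = 28.0 m².
P = εσAT⁴ = 0.941 × 5.670×10⁻⁸ × 28.0 × (1445)⁴ = 6.51×10⁶ W.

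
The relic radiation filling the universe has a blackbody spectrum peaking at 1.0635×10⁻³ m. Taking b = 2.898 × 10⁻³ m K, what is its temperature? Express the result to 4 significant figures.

T ≈ 2.725 K

Wien's law gives T = b/λ_max = (2.898×10⁻³ m·K)/(1.0635×10⁻³ m) = 2.725 K.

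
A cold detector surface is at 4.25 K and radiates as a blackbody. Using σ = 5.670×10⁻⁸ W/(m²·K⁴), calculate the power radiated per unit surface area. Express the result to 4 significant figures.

I ≈ 1.850×10⁻⁵ W/m²

Stefan–Boltzmann: I = σT⁴ = 5.670×10⁻⁸ × (4.25)⁴ = 1.850×10⁻⁵ W/m².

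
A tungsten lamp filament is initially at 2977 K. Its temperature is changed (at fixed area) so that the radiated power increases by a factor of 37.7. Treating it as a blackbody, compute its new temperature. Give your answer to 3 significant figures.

P ∝ T⁴, so T₂/T₁ = (P₂/P₁)^(1/4) = (37.7)^(1/4) = 2.47791.
T₂ = 2977 × 2.47791 = 7.38×10³ K.

T₂ ≈ 7.38×10³ K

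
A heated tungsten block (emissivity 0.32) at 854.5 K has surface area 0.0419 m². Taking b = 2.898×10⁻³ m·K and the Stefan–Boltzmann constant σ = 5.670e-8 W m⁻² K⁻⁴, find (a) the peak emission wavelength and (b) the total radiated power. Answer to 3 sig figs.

(a) λ_max = b/T = 2.898×10⁻³/854.5 = 3.391×10⁻⁶ m = 3.39 μm.
Area A = 0.0419 m².
(b) P = εσAT⁴ = 0.32×5.670×10⁻⁸×0.0419×(854.5)⁴ = 405 W.

λ_max ≈ 3.39 μm; P ≈ 405 W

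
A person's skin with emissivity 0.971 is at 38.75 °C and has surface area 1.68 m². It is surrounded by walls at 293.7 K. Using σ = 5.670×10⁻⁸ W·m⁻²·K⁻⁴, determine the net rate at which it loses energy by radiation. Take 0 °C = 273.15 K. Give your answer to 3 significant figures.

T = 38.75 °C + 273.15 = 311.90 K.
Area A = 1.68 m².
Net radiated power P_net = εσA(T⁴ − T₀⁴) = 0.971×5.670×10⁻⁸×1.68×(311.90⁴ − 293.7⁴).
T⁴ − T₀⁴ = 9.46371×10⁹ − 7.44073×10⁹ = 2.02298×10⁹ K⁴, so P_net = 187 W.

Net loss ≈ 187 W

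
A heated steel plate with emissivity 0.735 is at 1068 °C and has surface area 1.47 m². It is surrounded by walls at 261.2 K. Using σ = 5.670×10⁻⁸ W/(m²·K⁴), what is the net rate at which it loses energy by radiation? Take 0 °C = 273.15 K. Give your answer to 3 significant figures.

T = 1068 °C + 273.15 = 1341.15 K.
Area A = 1.47 m².
Net radiated power P_net = εσA(T⁴ − T₀⁴) = 0.735×5.670×10⁻⁸×1.47×(1341.15⁴ − 261.2⁴).
T⁴ − T₀⁴ = 3.23526×10¹² − 4.65471×10⁹ = 3.23061×10¹² K⁴, so P_net = 1.98×10⁵ W.

Net loss ≈ 1.98×10⁵ W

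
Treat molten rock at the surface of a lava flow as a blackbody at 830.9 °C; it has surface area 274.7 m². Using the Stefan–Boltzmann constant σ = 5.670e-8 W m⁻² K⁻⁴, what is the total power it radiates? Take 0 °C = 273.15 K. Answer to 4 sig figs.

P ≈ 2.314×10⁷ W

T = 830.9 °C + 273.15 = 1104.05 K.
Area A = 274.7 m².
P = σAT⁴ = 5.670×10⁻⁸ × 274.7 × (1104.05)⁴ = 2.314×10⁷ W.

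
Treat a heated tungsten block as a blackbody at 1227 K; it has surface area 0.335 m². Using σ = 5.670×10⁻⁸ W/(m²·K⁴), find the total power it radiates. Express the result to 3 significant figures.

Area A = 0.335 m².
P = σAT⁴ = 5.670×10⁻⁸ × 0.335 × (1227)⁴ = 4.31×10⁴ W.

P ≈ 4.31×10⁴ W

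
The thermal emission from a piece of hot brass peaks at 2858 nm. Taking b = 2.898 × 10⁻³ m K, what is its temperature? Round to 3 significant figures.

T ≈ 1.01×10³ K

Wien's law gives T = b/λ_max = (2.898×10⁻³ m·K)/(2.858×10⁻⁶ m) = 1.01×10³ K.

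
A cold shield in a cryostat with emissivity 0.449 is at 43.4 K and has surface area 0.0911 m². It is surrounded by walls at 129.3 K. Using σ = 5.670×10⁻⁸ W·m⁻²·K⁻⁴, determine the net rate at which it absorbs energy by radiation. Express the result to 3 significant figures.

Net gain ≈ 0.640 W

Area A = 0.0911 m².
Net radiated power P_net = εσA(T⁴ − T₀⁴) = 0.449×5.670×10⁻⁸×0.0911×(43.4⁴ − 129.3⁴).
T⁴ − T₀⁴ = 3.54780×10⁶ − 2.79508×10⁸ = -2.75960×10⁸ K⁴, so P_net = -0.640 W — negative, meaning a net gain of 0.640 W.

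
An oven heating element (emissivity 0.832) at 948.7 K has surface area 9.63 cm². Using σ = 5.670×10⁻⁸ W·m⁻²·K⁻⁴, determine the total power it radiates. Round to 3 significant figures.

Area A = 9.63 cm² = 9.63×10⁻⁴ m².
P = εσAT⁴ = 0.832 × 5.670×10⁻⁸ × 9.63×10⁻⁴ × (948.7)⁴ = 36.8 W.

P ≈ 36.8 W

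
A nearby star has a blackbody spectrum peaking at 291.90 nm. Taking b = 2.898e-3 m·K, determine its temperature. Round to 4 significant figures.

Wien's law gives T = b/λ_max = (2.898×10⁻³ m·K)/(2.9190×10⁻⁷ m) = 9928 K.

T ≈ 9928 K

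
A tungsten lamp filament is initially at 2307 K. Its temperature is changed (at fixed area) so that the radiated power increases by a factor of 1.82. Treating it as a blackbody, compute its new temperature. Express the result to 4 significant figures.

T₂ ≈ 2680 K

P ∝ T⁴, so T₂/T₁ = (P₂/P₁)^(1/4) = (1.82)^(1/4) = 1.16150.
T₂ = 2307 × 1.16150 = 2680 K.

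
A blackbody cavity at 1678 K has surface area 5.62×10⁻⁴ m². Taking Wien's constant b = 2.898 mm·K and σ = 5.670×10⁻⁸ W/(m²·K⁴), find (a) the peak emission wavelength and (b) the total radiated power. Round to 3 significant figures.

(a) λ_max = b/T = 2.898×10⁻³/1678 = 1.727×10⁻⁶ m = 1.73×10³ nm.
Area A = 5.62×10⁻⁴ m².
(b) P = σAT⁴ = 5.670×10⁻⁸×5.62×10⁻⁴×(1678)⁴ = 253 W.

λ_max ≈ 1.73×10³ nm; P ≈ 253 W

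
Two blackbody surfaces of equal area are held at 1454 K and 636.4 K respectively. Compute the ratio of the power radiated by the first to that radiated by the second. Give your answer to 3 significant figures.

P₁/P₂ ≈ 27.2

With equal areas, P₁/P₂ = (T₁/T₂)⁴ = (1454/636.4)⁴ = 27.2.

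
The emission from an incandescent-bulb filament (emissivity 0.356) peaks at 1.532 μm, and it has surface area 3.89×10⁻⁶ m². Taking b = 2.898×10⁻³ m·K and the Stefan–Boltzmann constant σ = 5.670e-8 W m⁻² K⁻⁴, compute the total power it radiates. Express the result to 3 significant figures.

P ≈ 1.01 W

Wien's law: T = b/λ_max = 2.898×10⁻³/1.532×10⁻⁶ = 1891.64 K.
Area A = 3.89×10⁻⁶ m².
Then P = εσAT⁴ = 0.356×5.670×10⁻⁸×3.89×10⁻⁶×(1891.64)⁴ = 1.01 W.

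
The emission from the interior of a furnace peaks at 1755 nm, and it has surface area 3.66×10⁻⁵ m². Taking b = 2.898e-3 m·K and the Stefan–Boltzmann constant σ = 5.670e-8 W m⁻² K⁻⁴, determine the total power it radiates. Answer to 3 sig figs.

P ≈ 15.4 W

Wien's law: T = b/λ_max = 2.898×10⁻³/1.755×10⁻⁶ = 1651.28 K.
Area A = 3.66×10⁻⁵ m².
Then P = σAT⁴ = 5.670×10⁻⁸×3.66×10⁻⁵×(1651.28)⁴ = 15.4 W.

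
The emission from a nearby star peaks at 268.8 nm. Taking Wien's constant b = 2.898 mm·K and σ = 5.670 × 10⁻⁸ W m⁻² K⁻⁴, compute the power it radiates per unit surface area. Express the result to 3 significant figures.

I ≈ 7.66×10⁸ W/m²

Wien's law: T = b/λ_max = 2.898×10⁻³/2.688×10⁻⁷ = 10781.2 K.
Then I = σT⁴ = 5.670×10⁻⁸×(10781.2)⁴ = 7.66×10⁸ W/m².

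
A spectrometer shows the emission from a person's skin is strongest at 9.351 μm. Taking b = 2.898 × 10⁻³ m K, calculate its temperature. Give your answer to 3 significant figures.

Wien's law gives T = b/λ_max = (2.898×10⁻³ m·K)/(9.351×10⁻⁶ m) = 310 K.

T ≈ 310 K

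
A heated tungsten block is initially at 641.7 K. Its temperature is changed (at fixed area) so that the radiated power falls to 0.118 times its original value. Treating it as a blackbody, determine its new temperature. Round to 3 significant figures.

P ∝ T⁴, so T₂/T₁ = (P₂/P₁)^(1/4) = (0.118)^(1/4) = 0.586098.
T₂ = 641.7 × 0.586098 = 376 K.

T₂ ≈ 376 K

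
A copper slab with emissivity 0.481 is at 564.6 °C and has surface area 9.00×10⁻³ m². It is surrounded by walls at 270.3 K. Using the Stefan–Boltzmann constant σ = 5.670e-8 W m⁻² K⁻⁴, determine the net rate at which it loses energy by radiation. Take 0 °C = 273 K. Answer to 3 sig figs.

T = 564.6 °C + 273 = 837.6 K.
Area A = 9.00×10⁻³ m².
Net radiated power P_net = εσA(T⁴ − T₀⁴) = 0.481×5.670×10⁻⁸×9.00×10⁻³×(837.6⁴ − 270.3⁴).
T⁴ − T₀⁴ = 4.92206×10¹¹ − 5.33807×10⁹ = 4.86868×10¹¹ K⁴, so P_net = 120 W.

Net loss ≈ 120 W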